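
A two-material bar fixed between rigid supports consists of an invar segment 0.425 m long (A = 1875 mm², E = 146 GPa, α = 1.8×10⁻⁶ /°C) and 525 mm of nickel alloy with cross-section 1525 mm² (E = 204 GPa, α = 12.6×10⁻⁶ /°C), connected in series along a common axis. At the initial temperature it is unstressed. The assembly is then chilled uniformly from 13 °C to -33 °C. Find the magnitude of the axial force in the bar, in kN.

P ≈ 105 kN (tensile)

If the supports were absent, the total length change would be Σ αᵢΔT Lᵢ = 1.8×10⁻⁶×46×425 + 12.6×10⁻⁶×46×525 = 0.3395 mm.
Since the ends are fixed, an axial force P builds up, equal in every segment, with P · Σ Lᵢ/(AᵢEᵢ) = δ_free.
The series flexibility is Σ Lᵢ/(AᵢEᵢ) = 425/(1875×146×10³) + 525/(1525×204×10³) = 3.24×10⁻⁶ mm/N.
Hence P = δ_free / Σ(L/AE) = 0.3395/3.24×10⁻⁶ = 104.8 kN (tensile).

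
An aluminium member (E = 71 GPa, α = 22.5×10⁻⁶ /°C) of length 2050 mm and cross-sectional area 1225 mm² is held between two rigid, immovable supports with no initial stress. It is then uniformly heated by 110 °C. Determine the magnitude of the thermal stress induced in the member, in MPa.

With length fixed, the mechanical strain must cancel the thermal strain αΔT = 22.5×10⁻⁶ × 110 = 2475×10⁻⁶.
Hence σ = E·αΔT = 71×10³ × 2475×10⁻⁶ = 175.7 MPa, compressive.

σ ≈ 176 MPa (compressive)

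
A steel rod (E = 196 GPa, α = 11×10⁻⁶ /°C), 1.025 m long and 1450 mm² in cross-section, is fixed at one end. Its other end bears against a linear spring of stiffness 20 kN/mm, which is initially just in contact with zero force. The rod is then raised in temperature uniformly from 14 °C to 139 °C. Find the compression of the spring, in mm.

δ ≈ 1.31 mm

If the spring were absent the rod would lengthen by αΔT L = 11×10⁻⁶ × 125 × 1025 = 1.409 mm.
Let P be the compressive force at the spring. The rod shortens elastically by PL/(AE) and the spring compresses by P/k; together these equal δ_free.
So P = δ_free / [L/(AE) + 1/k] = 1.409 / [ 1025/(1450×196×10³) + 1/(20×10³) ].
P = 1.409 / 5.361×10⁻⁵ = 26290 N.
Spring compression = P/k = 26290/(20×10³) = 1.315 mm.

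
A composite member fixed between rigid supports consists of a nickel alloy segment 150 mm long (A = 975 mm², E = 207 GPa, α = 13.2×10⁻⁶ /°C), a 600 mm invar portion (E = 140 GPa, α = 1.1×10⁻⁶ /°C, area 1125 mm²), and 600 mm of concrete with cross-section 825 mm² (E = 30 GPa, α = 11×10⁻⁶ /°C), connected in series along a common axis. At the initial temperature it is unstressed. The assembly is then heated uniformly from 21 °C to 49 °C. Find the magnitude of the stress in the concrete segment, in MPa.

σ ≈ 10.9 MPa (compressive)

If the supports were absent, the total length change would be Σ αᵢΔT Lᵢ = 13.2×10⁻⁶×28×150 + 1.1×10⁻⁶×28×600 + 11×10⁻⁶×28×600 = 0.2587 mm.
Since the ends are fixed, an axial force P builds up, equal in every segment, with P · Σ Lᵢ/(AᵢEᵢ) = δ_free.
The series flexibility is Σ Lᵢ/(AᵢEᵢ) = 150/(975×207×10³) + 600/(1125×140×10³) + 600/(825×30×10³) = 2.88×10⁻⁵ mm/N.
P = 0.2587 / 2.88×10⁻⁵ = 8985 N = 8.985 kN, compressive.
σ_{concrete} = P / A = 8985 / 825 = 10.89 MPa.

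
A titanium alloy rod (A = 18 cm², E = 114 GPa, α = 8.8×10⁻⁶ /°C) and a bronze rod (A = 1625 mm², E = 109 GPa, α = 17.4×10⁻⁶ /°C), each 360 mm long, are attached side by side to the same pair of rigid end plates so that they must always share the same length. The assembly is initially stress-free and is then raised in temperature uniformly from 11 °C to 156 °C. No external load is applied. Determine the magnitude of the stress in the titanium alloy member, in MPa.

The bronze has the larger α, so on heating it would change length more than the titanium alloy if both were free. The rigid plates force a common final length, so the bronze is put into compression and the titanium alloy into tension, with equal and opposite forces P (no external load).
Setting the final lengths equal and cancelling L: (α₁ − α₂)ΔT = P/(A₁E₁) + P/(A₂E₂).
|α₁ − α₂|·ΔT = 8.6×10⁻⁶ × 145 = 0.001247.
1/(A₁E₁) + 1/(A₂E₂) = 1/(1800×114×10³) + 1/(1625×109×10³) = 1.052×10⁻⁸ N⁻¹.
P = 0.001247 / 1.052×10⁻⁸ = 118500 N = 118.5 kN.
σ_{titanium alloy} = P/A₁ = 118500/1800 = 65.86 MPa, tensile.

σ ≈ 65.9 MPa (tensile)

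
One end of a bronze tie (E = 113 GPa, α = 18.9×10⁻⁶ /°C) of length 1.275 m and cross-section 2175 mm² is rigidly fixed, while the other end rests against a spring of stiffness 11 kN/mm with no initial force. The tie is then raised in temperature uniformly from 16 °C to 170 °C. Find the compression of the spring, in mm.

δ ≈ 3.51 mm

Free thermal expansion: δ_free = αΔT L = 18.9×10⁻⁶ × 154 × 1275 = 3.711 mm.
Let P be the compressive force at the spring. The tie shortens elastically by PL/(AE) and the spring compresses by P/k; together these equal δ_free.
So P = δ_free / [L/(AE) + 1/k] = 3.711 / [ 1275/(2175×113×10³) + 1/(11×10³) ].
P = 3.711 / 9.61×10⁻⁵ = 38620 N.
Spring compression = P/k = 38620/(11×10³) = 3.511 mm.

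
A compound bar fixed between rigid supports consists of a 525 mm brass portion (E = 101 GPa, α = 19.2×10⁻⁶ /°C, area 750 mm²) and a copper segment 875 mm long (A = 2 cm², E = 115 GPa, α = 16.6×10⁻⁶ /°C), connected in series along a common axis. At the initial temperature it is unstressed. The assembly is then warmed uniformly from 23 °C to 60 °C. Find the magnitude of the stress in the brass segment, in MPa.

σ ≈ 27 MPa (compressive)

Free thermal expansion of the whole bar: Σ αᵢΔT Lᵢ = 19.2×10⁻⁶×37×525 + 16.6×10⁻⁶×37×875 = 0.9104 mm.
Since the ends are fixed, an axial force P builds up, equal in every segment, with P · Σ Lᵢ/(AᵢEᵢ) = δ_free.
The series flexibility is Σ Lᵢ/(AᵢEᵢ) = 525/(750×101×10³) + 875/(200×115×10³) = 4.497×10⁻⁵ mm/N.
Hence P = δ_free / Σ(L/AE) = 0.9104/4.497×10⁻⁵ = 20.24 kN (compressive).
σ_{brass} = P / A = 20240 / 750 = 26.99 MPa.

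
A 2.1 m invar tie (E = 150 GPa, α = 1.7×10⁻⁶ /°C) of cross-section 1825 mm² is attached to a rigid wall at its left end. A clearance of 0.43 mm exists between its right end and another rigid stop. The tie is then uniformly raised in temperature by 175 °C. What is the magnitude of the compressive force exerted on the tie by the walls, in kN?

Free thermal elongation = αΔT L = 1.7×10⁻⁶ × 175 × 2100 = 0.6247 mm.
After closing the 0.43 mm clearance, 0.6247 − 0.43 = 0.1947 mm of expansion remains to be suppressed by the wall.
Compatibility: PL/(AE) = 0.1947 mm, so σ = P/A = E × (0.1947/2100) = 13.91 MPa.
P = σA = 13.91 × 1825 = 25.39 kN.

P ≈ 25.4 kN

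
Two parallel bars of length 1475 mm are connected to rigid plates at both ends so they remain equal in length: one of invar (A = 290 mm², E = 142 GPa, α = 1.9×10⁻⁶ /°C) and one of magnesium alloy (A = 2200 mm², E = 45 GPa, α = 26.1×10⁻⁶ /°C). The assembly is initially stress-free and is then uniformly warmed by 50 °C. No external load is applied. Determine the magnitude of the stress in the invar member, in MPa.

Both members must finish at the same length. With the larger α, the magnesium alloy tends to over-expand; the plates restrain it, putting the magnesium alloy in compression and the invar in tension. With no external load the two internal forces are equal and opposite, magnitude P.
Compatibility of the two members (thermal + elastic change equal): (α₁ − α₂)ΔT = P·[1/(A₁E₁) + 1/(A₂E₂)].
|α₁ − α₂|·ΔT = 24.2×10⁻⁶ × 50 = 0.00121.
1/(A₁E₁) + 1/(A₂E₂) = 1/(290×142×10³) + 1/(2200×45×10³) = 3.438×10⁻⁸ N⁻¹.
So P = 0.00121 / 3.438×10⁻⁸ = 35.19 kN.
σ_{invar} = P/A₁ = 35190/290 = 121.3 MPa, tensile.

σ ≈ 121 MPa (tensile)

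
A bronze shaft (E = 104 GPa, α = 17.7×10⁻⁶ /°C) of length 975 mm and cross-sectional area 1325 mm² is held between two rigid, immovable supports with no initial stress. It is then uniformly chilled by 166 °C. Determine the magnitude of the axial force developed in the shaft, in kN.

The ends cannot move, so σ = EαΔT = 104×10³ × 17.7×10⁻⁶ × 166 = 305.6 MPa.
Then P = σA = 305.6 × 1325 mm² = 404.9 kN, tensile.

P ≈ 405 kN (tensile)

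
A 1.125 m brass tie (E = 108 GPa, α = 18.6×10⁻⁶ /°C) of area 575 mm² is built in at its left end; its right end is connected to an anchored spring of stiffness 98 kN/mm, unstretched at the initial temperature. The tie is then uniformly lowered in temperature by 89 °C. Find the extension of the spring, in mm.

δ ≈ 0.671 mm

The unrestrained thermal change is αΔT L = 18.6×10⁻⁶ × 89 × 1125 = 1.862 mm.
With a force P in the spring, the elastic change of the tie is PL/(AE) and that of the spring is P/k; compatibility requires their sum to equal δ_free.
P [ L/(AE) + 1/k ] = δ_free → P [ 1125/(575×108×10³) + 1/(98×10³) ] = 1.862.
P = 1.862 / 2.832×10⁻⁵ = 65760 N.
Spring extension = P/k = 65760/(98×10³) = 0.671 mm.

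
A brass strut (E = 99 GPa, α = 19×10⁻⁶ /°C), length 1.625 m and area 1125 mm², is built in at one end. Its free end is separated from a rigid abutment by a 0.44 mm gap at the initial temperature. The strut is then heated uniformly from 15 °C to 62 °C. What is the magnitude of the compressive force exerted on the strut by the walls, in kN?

P ≈ 69.3 kN

Free thermal elongation = αΔT L = 19×10⁻⁶ × 47 × 1625 = 1.451 mm.
After closing the 0.44 mm clearance, 1.451 − 0.44 = 1.011 mm of expansion remains to be suppressed by the wall.
Compatibility: PL/(AE) = 1.011 mm, so σ = P/A = E × (1.011/1625) = 61.6 MPa.
P = σA = 61.6 × 1125 = 69.3 kN.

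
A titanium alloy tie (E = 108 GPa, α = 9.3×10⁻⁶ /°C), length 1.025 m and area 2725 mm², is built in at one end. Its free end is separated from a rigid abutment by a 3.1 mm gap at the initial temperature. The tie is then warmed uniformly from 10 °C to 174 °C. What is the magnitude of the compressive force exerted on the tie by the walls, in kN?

P ≈ 0 kN

Unrestrained expansion: δ_free = αΔT L = 9.3×10⁻⁶ × 164 × 1025 = 1.563 mm.
This is smaller than the 3.1 mm clearance, so the tie expands freely without reaching the stop — the stress is zero.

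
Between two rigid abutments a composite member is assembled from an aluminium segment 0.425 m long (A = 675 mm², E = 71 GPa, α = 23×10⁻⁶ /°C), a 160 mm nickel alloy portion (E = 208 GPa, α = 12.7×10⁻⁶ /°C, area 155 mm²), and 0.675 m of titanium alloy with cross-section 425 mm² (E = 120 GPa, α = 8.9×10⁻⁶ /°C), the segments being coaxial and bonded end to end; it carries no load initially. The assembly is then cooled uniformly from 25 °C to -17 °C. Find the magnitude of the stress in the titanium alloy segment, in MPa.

σ ≈ 65 MPa (tensile)

With the walls removed the bar would change length by δ_free = Σ αᵢΔT Lᵢ = 23×10⁻⁶×42×425 + 12.7×10⁻⁶×42×160 + 8.9×10⁻⁶×42×675 = 0.7482 mm.
Since the ends are fixed, an axial force P builds up, equal in every segment, with P · Σ Lᵢ/(AᵢEᵢ) = δ_free.
Σ Lᵢ/(AᵢEᵢ) = 425/(675×71×10³) + 160/(155×208×10³) + 675/(425×120×10³) = 2.707×10⁻⁵ mm/N.
P = 0.7482 / 2.707×10⁻⁵ = 27640 N = 27.64 kN, tensile.
σ_{titanium alloy} = P / A = 27640 / 425 = 65.04 MPa.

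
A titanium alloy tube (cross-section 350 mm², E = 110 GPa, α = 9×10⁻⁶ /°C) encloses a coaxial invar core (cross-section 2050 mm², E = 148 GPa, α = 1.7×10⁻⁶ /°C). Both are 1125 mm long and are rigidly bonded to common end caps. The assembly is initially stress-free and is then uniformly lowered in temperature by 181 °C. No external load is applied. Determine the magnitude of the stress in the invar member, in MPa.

σ ≈ 22 MPa (compressive)

Both members must finish at the same length. With the larger α, the titanium alloy tends to over-contract; the plates restrain it, putting the titanium alloy in tension and the invar in compression. With no external load the two internal forces are equal and opposite, magnitude P.
Setting the final lengths equal and cancelling L: (α₁ − α₂)ΔT = P/(A₁E₁) + P/(A₂E₂).
|α₁ − α₂|·ΔT = 7.3×10⁻⁶ × 181 = 0.001321.
1/(A₁E₁) + 1/(A₂E₂) = 1/(350×110×10³) + 1/(2050×148×10³) = 2.927×10⁻⁸ N⁻¹.
P = 0.001321 / 2.927×10⁻⁸ = 45140 N = 45.14 kN.
σ_{invar} = P/A₂ = 45140/2050 = 22.02 MPa, compressive.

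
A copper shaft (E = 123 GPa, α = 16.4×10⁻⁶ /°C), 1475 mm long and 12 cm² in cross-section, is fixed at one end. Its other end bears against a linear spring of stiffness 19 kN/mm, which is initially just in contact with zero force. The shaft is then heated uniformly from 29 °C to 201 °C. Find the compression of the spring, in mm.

If the spring were absent the shaft would lengthen by αΔT L = 16.4×10⁻⁶ × 172 × 1475 = 4.161 mm.
Let P be the compressive force at the spring. The shaft shortens elastically by PL/(AE) and the spring compresses by P/k; together these equal δ_free.
P [ L/(AE) + 1/k ] = δ_free → P [ 1475/(1200×123×10³) + 1/(19×10³) ] = 4.161.
P = 4.161 / 6.262×10⁻⁵ = 66440 N.
Spring compression = P/k = 66440/(19×10³) = 3.497 mm.

δ ≈ 3.5 mm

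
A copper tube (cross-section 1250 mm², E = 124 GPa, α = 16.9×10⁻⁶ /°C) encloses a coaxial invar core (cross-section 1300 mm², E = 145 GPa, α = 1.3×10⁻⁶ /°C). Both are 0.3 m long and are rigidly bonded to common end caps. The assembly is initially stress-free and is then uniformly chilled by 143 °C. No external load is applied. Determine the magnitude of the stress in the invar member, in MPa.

σ ≈ 146 MPa (compressive)

Equilibrium of a rigid end plate with no external load gives equal and opposite internal forces ±P in the two members. Since α_{copper} > α_{invar}, cooling drives the copper into tension and the invar into compression.
Compatibility of the two members (thermal + elastic change equal): (α₁ − α₂)ΔT = P·[1/(A₁E₁) + 1/(A₂E₂)].
|α₁ − α₂|·ΔT = 15.6×10⁻⁶ × 143 = 0.002231.
1/(A₁E₁) + 1/(A₂E₂) = 1/(1250×124×10³) + 1/(1300×145×10³) = 1.176×10⁻⁸ N⁻¹.
P = 0.002231 / 1.176×10⁻⁸ = 189700 N = 189.7 kN.
σ_{invar} = P/A₂ = 189700/1300 = 146 MPa, compressive.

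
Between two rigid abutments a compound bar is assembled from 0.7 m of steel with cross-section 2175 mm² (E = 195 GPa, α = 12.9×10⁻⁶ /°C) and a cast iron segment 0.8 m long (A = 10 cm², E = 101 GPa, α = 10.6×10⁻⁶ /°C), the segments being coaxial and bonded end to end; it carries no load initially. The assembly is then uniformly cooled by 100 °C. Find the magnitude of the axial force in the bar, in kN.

P ≈ 183 kN (tensile)

If the supports were absent, the total length change would be Σ αᵢΔT Lᵢ = 12.9×10⁻⁶×100×700 + 10.6×10⁻⁶×100×800 = 1.751 mm.
Since the ends are fixed, an axial force P builds up, equal in every segment, with P · Σ Lᵢ/(AᵢEᵢ) = δ_free.
The series flexibility is Σ Lᵢ/(AᵢEᵢ) = 700/(2175×195×10³) + 800/(1000×101×10³) = 9.571×10⁻⁶ mm/N.
So P = 1.751 / 9.571×10⁻⁶ = 182.9 kN, tensile.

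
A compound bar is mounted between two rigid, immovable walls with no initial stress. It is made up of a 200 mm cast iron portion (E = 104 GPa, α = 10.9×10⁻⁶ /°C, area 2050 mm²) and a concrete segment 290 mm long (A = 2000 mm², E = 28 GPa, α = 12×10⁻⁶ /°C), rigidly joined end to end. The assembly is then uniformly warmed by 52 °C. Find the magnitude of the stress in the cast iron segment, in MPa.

With the walls removed the bar would change length by δ_free = Σ αᵢΔT Lᵢ = 10.9×10⁻⁶×52×200 + 12×10⁻⁶×52×290 = 0.2943 mm.
Since the ends are fixed, an axial force P builds up, equal in every segment, with P · Σ Lᵢ/(AᵢEᵢ) = δ_free.
Σ Lᵢ/(AᵢEᵢ) = 200/(2050×104×10³) + 290/(2000×28×10³) = 6.117×10⁻⁶ mm/N.
So P = 0.2943 / 6.117×10⁻⁶ = 48.12 kN, compressive.
σ_{cast iron} = P / A = 48120 / 2050 = 23.47 MPa.

σ ≈ 23.5 MPa (compressive)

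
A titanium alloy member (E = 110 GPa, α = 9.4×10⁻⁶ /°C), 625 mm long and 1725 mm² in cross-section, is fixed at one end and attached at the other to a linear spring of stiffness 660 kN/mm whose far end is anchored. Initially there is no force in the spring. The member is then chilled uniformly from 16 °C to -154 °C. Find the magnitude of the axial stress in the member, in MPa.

σ ≈ 120 MPa (tensile)

The unrestrained thermal change is αΔT L = 9.4×10⁻⁶ × 170 × 625 = 0.9988 mm.
Let P be the tensile force in the spring. The member extends elastically by PL/(AE) and the spring stretches by P/k; together these equal δ_free.
P [ L/(AE) + 1/k ] = δ_free → P [ 625/(1725×110×10³) + 1/(660×10³) ] = 0.9988.
P = 0.9988 / 4.809×10⁻⁶ = 207700 N.
σ = P/A = 207700/1725 = 120.4 MPa.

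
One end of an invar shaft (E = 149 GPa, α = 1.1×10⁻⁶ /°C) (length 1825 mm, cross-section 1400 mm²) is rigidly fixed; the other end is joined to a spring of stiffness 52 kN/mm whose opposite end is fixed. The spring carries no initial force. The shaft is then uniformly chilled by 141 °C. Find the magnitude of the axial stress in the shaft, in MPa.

σ ≈ 7.23 MPa (tensile)

If the spring were absent the shaft would shorten by αΔT L = 1.1×10⁻⁶ × 141 × 1825 = 0.2831 mm.
With a force P in the spring, the elastic change of the shaft is PL/(AE) and that of the spring is P/k; compatibility requires their sum to equal δ_free.
So P = δ_free / [L/(AE) + 1/k] = 0.2831 / [ 1825/(1400×149×10³) + 1/(52×10³) ].
P = 0.2831 / 2.798×10⁻⁵ = 10120 N.
σ = P/A = 10120/1400 = 7.226 MPa.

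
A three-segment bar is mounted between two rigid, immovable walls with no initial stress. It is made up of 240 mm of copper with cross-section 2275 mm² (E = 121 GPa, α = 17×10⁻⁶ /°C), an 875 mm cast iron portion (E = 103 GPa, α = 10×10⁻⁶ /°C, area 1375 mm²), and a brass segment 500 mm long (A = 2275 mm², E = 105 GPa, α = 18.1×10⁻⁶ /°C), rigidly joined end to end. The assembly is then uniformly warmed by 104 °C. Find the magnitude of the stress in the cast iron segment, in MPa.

σ ≈ 181 MPa (compressive)

If the supports were absent, the total length change would be Σ αᵢΔT Lᵢ = 17×10⁻⁶×104×240 + 10×10⁻⁶×104×875 + 18.1×10⁻⁶×104×500 = 2.276 mm.
The rigid supports impose zero overall length change; the single axial force P common to all segments must satisfy P Σ Lᵢ/(AᵢEᵢ) = δ_free.
The series flexibility is Σ Lᵢ/(AᵢEᵢ) = 240/(2275×121×10³) + 875/(1375×103×10³) + 500/(2275×105×10³) = 9.143×10⁻⁶ mm/N.
So P = 2.276 / 9.143×10⁻⁶ = 248.9 kN, compressive.
σ_{cast iron} = P / A = 248900 / 1375 = 181 MPa.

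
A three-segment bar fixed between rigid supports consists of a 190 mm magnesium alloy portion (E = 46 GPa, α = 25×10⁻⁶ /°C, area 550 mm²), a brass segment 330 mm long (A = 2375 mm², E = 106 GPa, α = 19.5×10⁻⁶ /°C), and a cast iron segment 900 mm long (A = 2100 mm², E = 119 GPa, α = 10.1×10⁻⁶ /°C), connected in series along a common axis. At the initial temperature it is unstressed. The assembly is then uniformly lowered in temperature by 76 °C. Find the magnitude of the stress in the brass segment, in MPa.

σ ≈ 52.2 MPa (tensile)

If the supports were absent, the total length change would be Σ αᵢΔT Lᵢ = 25×10⁻⁶×76×190 + 19.5×10⁻⁶×76×330 + 10.1×10⁻⁶×76×900 = 1.541 mm.
The walls prevent any net length change, so an axial force P (same in every segment) develops. Compatibility: P · Σ Lᵢ/(AᵢEᵢ) = δ_free.
Σ Lᵢ/(AᵢEᵢ) = 190/(550×46×10³) + 330/(2375×106×10³) + 900/(2100×119×10³) = 1.242×10⁻⁵ mm/N.
So P = 1.541 / 1.242×10⁻⁵ = 124 kN, tensile.
σ_{brass} = P / A = 124000 / 2375 = 52.23 MPa.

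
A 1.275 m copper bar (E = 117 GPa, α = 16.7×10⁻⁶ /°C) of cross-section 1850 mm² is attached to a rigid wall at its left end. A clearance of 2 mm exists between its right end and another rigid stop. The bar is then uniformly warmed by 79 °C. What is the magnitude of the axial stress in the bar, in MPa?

Unrestrained expansion: δ_free = αΔT L = 16.7×10⁻⁶ × 79 × 1275 = 1.682 mm.
This is smaller than the 2 mm clearance, so the bar expands freely without reaching the stop — the stress is zero.

σ ≈ 0 MPa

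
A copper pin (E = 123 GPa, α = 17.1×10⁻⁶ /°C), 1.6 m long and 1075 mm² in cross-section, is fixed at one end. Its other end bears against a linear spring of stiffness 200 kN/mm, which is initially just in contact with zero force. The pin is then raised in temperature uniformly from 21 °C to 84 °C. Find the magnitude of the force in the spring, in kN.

P ≈ 101 kN

Free thermal expansion: δ_free = αΔT L = 17.1×10⁻⁶ × 63 × 1600 = 1.724 mm.
With a force P in the spring, the elastic change of the pin is PL/(AE) and that of the spring is P/k; compatibility requires their sum to equal δ_free.
So P = δ_free / [L/(AE) + 1/k] = 1.724 / [ 1600/(1075×123×10³) + 1/(200×10³) ].
P = 1.724 / 1.71×10⁻⁵ = 100800 N.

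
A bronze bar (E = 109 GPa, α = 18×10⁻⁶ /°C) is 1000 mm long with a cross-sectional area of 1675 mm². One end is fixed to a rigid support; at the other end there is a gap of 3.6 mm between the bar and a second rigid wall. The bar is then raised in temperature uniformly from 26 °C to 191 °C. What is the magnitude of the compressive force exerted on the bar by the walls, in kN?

P ≈ 0 kN

Free thermal elongation = αΔT L = 18×10⁻⁶ × 165 × 1000 = 2.97 mm.
This is smaller than the 3.6 mm clearance, so the bar expands freely without reaching the stop — the stress is zero.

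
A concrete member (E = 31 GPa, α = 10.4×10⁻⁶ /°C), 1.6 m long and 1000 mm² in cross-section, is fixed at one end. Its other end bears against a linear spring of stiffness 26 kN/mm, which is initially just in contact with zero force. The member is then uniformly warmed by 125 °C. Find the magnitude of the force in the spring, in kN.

P ≈ 23.1 kN

Free thermal expansion: δ_free = αΔT L = 10.4×10⁻⁶ × 125 × 1600 = 2.08 mm.
Let P be the compressive force at the spring. The member shortens elastically by PL/(AE) and the spring compresses by P/k; together these equal δ_free.
So P = δ_free / [L/(AE) + 1/k] = 2.08 / [ 1600/(1000×31×10³) + 1/(26×10³) ].
P = 2.08 / 9.007×10⁻⁵ = 23090 N.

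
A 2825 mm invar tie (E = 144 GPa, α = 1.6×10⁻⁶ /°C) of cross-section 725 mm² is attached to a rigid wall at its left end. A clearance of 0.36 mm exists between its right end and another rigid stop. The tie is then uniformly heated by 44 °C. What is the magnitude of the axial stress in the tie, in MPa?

σ ≈ 0 MPa

If the wall were absent the tie would grow by αΔT L = 1.6×10⁻⁶ × 44 × 2825 = 0.1989 mm.
Since δ_free = 0.199 mm is less than the 0.36 mm gap, the tie never touches the wall. No axial force develops.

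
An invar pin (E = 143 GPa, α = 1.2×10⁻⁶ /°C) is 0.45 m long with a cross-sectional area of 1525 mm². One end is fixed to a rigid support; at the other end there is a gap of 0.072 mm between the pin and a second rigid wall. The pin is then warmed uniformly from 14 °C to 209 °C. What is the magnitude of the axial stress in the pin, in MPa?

σ ≈ 10.6 MPa (compressive)

If the wall were absent the pin would grow by αΔT L = 1.2×10⁻⁶ × 195 × 450 = 0.1053 mm.
The gap closes (δ_free > 0.072 mm) and the wall then resists a further 0.1053 − 0.072 = 0.0333 mm of expansion.
Compatibility: PL/(AE) = 0.0333 mm, so σ = P/A = E × (0.0333/450) = 10.58 MPa.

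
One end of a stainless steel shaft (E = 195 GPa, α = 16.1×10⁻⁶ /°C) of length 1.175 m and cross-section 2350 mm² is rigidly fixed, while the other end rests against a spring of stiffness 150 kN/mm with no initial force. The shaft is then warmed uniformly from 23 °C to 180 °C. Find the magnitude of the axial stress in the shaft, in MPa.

σ ≈ 137 MPa (compressive)

The unrestrained thermal change is αΔT L = 16.1×10⁻⁶ × 157 × 1175 = 2.97 mm.
With a force P in the spring, the elastic change of the shaft is PL/(AE) and that of the spring is P/k; compatibility requires their sum to equal δ_free.
So P = δ_free / [L/(AE) + 1/k] = 2.97 / [ 1175/(2350×195×10³) + 1/(150×10³) ].
P = 2.97 / 9.231×10⁻⁶ = 321800 N.
σ = P/A = 321800/2350 = 136.9 MPa.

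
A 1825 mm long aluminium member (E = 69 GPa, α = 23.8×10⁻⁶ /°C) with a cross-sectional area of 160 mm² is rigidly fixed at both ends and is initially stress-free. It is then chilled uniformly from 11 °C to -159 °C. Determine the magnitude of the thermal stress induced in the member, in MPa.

Because both ends are immovable the net strain is zero, and the suppressed thermal strain is αΔT = 23.8×10⁻⁶ × 170 = 4046×10⁻⁶.
Hence σ = E·αΔT = 69×10³ × 4046×10⁻⁶ = 279.2 MPa, tensile.

σ ≈ 279 MPa (tensile)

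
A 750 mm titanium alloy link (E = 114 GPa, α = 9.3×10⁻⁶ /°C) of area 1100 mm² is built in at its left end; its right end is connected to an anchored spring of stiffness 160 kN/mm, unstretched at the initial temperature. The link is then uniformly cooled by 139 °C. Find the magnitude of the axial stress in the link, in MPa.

σ ≈ 72.1 MPa (tensile)

Free thermal contraction: δ_free = αΔT L = 9.3×10⁻⁶ × 139 × 750 = 0.9695 mm.
With a force P in the spring, the elastic change of the link is PL/(AE) and that of the spring is P/k; compatibility requires their sum to equal δ_free.
So P = δ_free / [L/(AE) + 1/k] = 0.9695 / [ 750/(1100×114×10³) + 1/(160×10³) ].
P = 0.9695 / 1.223×10⁻⁵ = 79270 N.
σ = P/A = 79270/1100 = 72.06 MPa.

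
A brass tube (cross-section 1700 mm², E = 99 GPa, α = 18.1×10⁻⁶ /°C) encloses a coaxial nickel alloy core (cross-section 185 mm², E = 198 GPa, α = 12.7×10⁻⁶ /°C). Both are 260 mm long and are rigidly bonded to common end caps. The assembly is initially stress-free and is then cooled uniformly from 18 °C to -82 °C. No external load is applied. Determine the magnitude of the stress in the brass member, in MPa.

σ ≈ 9.56 MPa (tensile)

Equilibrium of a rigid end plate with no external load gives equal and opposite internal forces ±P in the two members. Since α_{brass} > α_{nickel alloy}, cooling drives the brass into tension and the nickel alloy into compression.
Equating the net (thermal + elastic) strains gives |α₁ − α₂|·ΔT = P·[1/(A₁E₁) + 1/(A₂E₂)].
|α₁ − α₂|·ΔT = 5.4×10⁻⁶ × 100 = 0.00054.
1/(A₁E₁) + 1/(A₂E₂) = 1/(1700×99×10³) + 1/(185×198×10³) = 3.324×10⁻⁸ N⁻¹.
P = 0.00054 / 3.324×10⁻⁸ = 16240 N = 16.24 kN.
σ_{brass} = P/A₁ = 16240/1700 = 9.556 MPa, tensile.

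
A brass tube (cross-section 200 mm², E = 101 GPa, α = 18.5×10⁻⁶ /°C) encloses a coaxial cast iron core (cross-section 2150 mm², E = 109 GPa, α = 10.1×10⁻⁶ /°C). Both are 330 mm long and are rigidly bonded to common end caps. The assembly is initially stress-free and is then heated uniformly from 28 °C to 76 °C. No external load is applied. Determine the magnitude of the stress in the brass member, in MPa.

σ ≈ 37.5 MPa (compressive)

Both members must finish at the same length. With the larger α, the brass tends to over-expand; the plates restrain it, putting the brass in compression and the cast iron in tension. With no external load the two internal forces are equal and opposite, magnitude P.
Setting the final lengths equal and cancelling L: (α₁ − α₂)ΔT = P/(A₁E₁) + P/(A₂E₂).
|α₁ − α₂|·ΔT = 8.4×10⁻⁶ × 48 = 0.0004032.
1/(A₁E₁) + 1/(A₂E₂) = 1/(200×101×10³) + 1/(2150×109×10³) = 5.377×10⁻⁸ N⁻¹.
P = 0.0004032 / 5.377×10⁻⁸ = 7498 N = 7.498 kN.
σ_{brass} = P/A₁ = 7498/200 = 37.49 MPa, compressive.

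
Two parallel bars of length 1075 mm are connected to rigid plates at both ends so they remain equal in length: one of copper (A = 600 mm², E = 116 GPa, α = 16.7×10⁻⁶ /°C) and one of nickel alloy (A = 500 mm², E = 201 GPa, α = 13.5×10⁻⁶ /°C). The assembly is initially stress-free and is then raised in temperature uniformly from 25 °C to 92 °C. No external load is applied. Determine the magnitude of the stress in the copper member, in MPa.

Equilibrium of a rigid end plate with no external load gives equal and opposite internal forces ±P in the two members. Since α_{copper} > α_{nickel alloy}, heating drives the copper into compression and the nickel alloy into tension.
Setting the final lengths equal and cancelling L: (α₁ − α₂)ΔT = P/(A₁E₁) + P/(A₂E₂).
|α₁ − α₂|·ΔT = 3.2×10⁻⁶ × 67 = 0.0002144.
1/(A₁E₁) + 1/(A₂E₂) = 1/(600×116×10³) + 1/(500×201×10³) = 2.432×10⁻⁸ N⁻¹.
P = 0.0002144 / 2.432×10⁻⁸ = 8816 N = 8.816 kN.
σ_{copper} = P/A₁ = 8816/600 = 14.69 MPa, compressive.

σ ≈ 14.7 MPa (compressive)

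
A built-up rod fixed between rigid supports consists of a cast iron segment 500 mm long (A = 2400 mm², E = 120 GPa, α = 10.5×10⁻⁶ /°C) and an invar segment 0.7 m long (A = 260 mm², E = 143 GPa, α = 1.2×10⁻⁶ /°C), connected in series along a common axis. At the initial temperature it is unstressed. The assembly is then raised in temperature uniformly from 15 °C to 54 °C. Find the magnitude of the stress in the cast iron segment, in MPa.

σ ≈ 4.81 MPa (compressive)

If the supports were absent, the total length change would be Σ αᵢΔT Lᵢ = 10.5×10⁻⁶×39×500 + 1.2×10⁻⁶×39×700 = 0.2375 mm.
Since the ends are fixed, an axial force P builds up, equal in every segment, with P · Σ Lᵢ/(AᵢEᵢ) = δ_free.
Σ Lᵢ/(AᵢEᵢ) = 500/(2400×120×10³) + 700/(260×143×10³) = 2.056×10⁻⁵ mm/N.
So P = 0.2375 / 2.056×10⁻⁵ = 11.55 kN, compressive.
σ_{cast iron} = P / A = 11550 / 2400 = 4.813 MPa.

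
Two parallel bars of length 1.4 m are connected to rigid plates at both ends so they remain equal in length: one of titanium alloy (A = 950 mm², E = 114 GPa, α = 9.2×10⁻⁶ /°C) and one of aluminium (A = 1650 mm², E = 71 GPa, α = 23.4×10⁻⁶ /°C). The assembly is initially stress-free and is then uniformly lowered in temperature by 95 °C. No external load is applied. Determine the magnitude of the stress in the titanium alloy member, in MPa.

σ ≈ 79.9 MPa (compressive)

Both members must finish at the same length. With the larger α, the aluminium tends to over-contract; the plates restrain it, putting the aluminium in tension and the titanium alloy in compression. With no external load the two internal forces are equal and opposite, magnitude P.
Compatibility of the two members (thermal + elastic change equal): (α₁ − α₂)ΔT = P·[1/(A₁E₁) + 1/(A₂E₂)].
|α₁ − α₂|·ΔT = 14.2×10⁻⁶ × 95 = 0.001349.
1/(A₁E₁) + 1/(A₂E₂) = 1/(950×114×10³) + 1/(1650×71×10³) = 1.777×10⁻⁸ N⁻¹.
So P = 0.001349 / 1.777×10⁻⁸ = 75.92 kN.
σ_{titanium alloy} = P/A₁ = 75920/950 = 79.91 MPa, compressive.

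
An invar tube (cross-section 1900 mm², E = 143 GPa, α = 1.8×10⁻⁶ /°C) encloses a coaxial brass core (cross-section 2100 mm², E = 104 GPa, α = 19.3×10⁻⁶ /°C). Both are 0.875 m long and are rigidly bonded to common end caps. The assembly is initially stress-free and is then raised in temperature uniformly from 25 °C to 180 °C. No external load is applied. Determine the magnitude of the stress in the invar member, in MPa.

The brass has the larger α, so on heating it would change length more than the invar if both were free. The rigid plates force a common final length, so the brass is put into compression and the invar into tension, with equal and opposite forces P (no external load).
Setting the final lengths equal and cancelling L: (α₁ − α₂)ΔT = P/(A₁E₁) + P/(A₂E₂).
|α₁ − α₂|·ΔT = 17.5×10⁻⁶ × 155 = 0.002712.
1/(A₁E₁) + 1/(A₂E₂) = 1/(1900×143×10³) + 1/(2100×104×10³) = 8.259×10⁻⁹ N⁻¹.
So P = 0.002712 / 8.259×10⁻⁹ = 328.4 kN.
σ_{invar} = P/A₁ = 328400/1900 = 172.9 MPa, tensile.

σ ≈ 173 MPa (tensile)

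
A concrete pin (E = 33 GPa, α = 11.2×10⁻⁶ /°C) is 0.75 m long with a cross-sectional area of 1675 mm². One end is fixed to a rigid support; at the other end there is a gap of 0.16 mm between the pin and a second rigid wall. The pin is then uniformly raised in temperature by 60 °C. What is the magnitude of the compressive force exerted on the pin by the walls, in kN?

If the wall were absent the pin would grow by αΔT L = 11.2×10⁻⁶ × 60 × 750 = 0.504 mm.
The gap closes (δ_free > 0.16 mm) and the wall then resists a further 0.504 − 0.16 = 0.344 mm of expansion.
So σ = E(δ_free − g)/L = 33×10³ × 0.344/750 = 15.14 MPa.
P = σA = 15.14 × 1675 = 25.35 kN.

P ≈ 25.4 kN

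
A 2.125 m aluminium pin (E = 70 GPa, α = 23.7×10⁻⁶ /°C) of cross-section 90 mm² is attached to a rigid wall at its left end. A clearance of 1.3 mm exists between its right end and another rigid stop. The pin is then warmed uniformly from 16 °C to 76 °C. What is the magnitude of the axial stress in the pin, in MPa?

Unrestrained expansion: δ_free = αΔT L = 23.7×10⁻⁶ × 60 × 2125 = 3.022 mm.
This exceeds the 1.3 mm gap, so the wall pushes back. The portion of expansion that must be recovered elastically is δ_free − gap = 3.022 − 1.3 = 1.722 mm.
Compatibility: PL/(AE) = 1.722 mm, so σ = P/A = E × (1.722/2125) = 56.72 MPa.

σ ≈ 56.7 MPa (compressive)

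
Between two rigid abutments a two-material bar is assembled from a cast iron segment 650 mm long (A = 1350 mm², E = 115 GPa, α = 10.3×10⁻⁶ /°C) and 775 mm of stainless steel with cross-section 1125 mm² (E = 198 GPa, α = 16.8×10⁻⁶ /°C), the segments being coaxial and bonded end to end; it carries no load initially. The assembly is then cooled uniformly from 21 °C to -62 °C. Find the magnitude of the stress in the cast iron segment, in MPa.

Free thermal contraction of the whole bar: Σ αᵢΔT Lᵢ = 10.3×10⁻⁶×83×650 + 16.8×10⁻⁶×83×775 = 1.636 mm.
The walls prevent any net length change, so an axial force P (same in every segment) develops. Compatibility: P · Σ Lᵢ/(AᵢEᵢ) = δ_free.
The series flexibility is Σ Lᵢ/(AᵢEᵢ) = 650/(1350×115×10³) + 775/(1125×198×10³) = 7.666×10⁻⁶ mm/N.
P = 1.636 / 7.666×10⁻⁶ = 213500 N = 213.5 kN, tensile.
σ_{cast iron} = P / A = 213500 / 1350 = 158.1 MPa.

σ ≈ 158 MPa (tensile)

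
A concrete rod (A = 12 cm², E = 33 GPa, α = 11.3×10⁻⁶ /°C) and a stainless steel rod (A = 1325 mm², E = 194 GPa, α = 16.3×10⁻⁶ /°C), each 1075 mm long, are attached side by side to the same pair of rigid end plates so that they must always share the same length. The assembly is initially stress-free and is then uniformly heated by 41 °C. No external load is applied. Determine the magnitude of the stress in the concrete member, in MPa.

σ ≈ 5.86 MPa (tensile)

Equilibrium of a rigid end plate with no external load gives equal and opposite internal forces ±P in the two members. Since α_{stainless steel} > α_{concrete}, heating drives the stainless steel into compression and the concrete into tension.
Setting the final lengths equal and cancelling L: (α₁ − α₂)ΔT = P/(A₁E₁) + P/(A₂E₂).
|α₁ − α₂|·ΔT = 5×10⁻⁶ × 41 = 0.000205.
1/(A₁E₁) + 1/(A₂E₂) = 1/(1200×33×10³) + 1/(1325×194×10³) = 2.914×10⁻⁸ N⁻¹.
So P = 0.000205 / 2.914×10⁻⁸ = 7.034 kN.
σ_{concrete} = P/A₁ = 7034/1200 = 5.862 MPa, tensile.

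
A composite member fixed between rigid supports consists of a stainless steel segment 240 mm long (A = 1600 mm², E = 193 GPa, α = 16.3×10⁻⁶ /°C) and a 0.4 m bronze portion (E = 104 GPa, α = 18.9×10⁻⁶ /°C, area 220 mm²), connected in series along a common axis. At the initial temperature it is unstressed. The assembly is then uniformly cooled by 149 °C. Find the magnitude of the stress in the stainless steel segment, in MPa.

σ ≈ 58.5 MPa (tensile)

With the walls removed the bar would change length by δ_free = Σ αᵢΔT Lᵢ = 16.3×10⁻⁶×149×240 + 18.9×10⁻⁶×149×400 = 1.709 mm.
The walls prevent any net length change, so an axial force P (same in every segment) develops. Compatibility: P · Σ Lᵢ/(AᵢEᵢ) = δ_free.
The series flexibility is Σ Lᵢ/(AᵢEᵢ) = 240/(1600×193×10³) + 400/(220×104×10³) = 1.826×10⁻⁵ mm/N.
So P = 1.709 / 1.826×10⁻⁵ = 93.61 kN, tensile.
σ_{stainless steel} = P / A = 93610 / 1600 = 58.51 MPa.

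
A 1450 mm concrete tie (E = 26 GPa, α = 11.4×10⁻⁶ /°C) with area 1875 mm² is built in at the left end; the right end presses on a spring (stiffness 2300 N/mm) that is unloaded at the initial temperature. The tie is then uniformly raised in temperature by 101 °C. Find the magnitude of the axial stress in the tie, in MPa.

The unrestrained thermal change is αΔT L = 11.4×10⁻⁶ × 101 × 1450 = 1.67 mm.
With a force P in the spring, the elastic change of the tie is PL/(AE) and that of the spring is P/k; compatibility requires their sum to equal δ_free.
So P = δ_free / [L/(AE) + 1/k] = 1.67 / [ 1450/(1875×26×10³) + 1/(2300) ].
P = 1.67 / 0.0004645 = 3594 N.
σ = P/A = 3594/1875 = 1.917 MPa.

σ ≈ 1.92 MPa (compressive)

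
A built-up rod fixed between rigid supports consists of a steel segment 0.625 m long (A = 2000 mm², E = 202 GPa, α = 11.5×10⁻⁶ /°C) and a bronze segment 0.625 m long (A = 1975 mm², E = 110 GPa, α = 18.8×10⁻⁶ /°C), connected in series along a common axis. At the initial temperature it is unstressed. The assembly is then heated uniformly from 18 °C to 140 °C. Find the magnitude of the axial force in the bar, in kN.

Free thermal expansion of the whole bar: Σ αᵢΔT Lᵢ = 11.5×10⁻⁶×122×625 + 18.8×10⁻⁶×122×625 = 2.31 mm.
The rigid supports impose zero overall length change; the single axial force P common to all segments must satisfy P Σ Lᵢ/(AᵢEᵢ) = δ_free.
The series flexibility is Σ Lᵢ/(AᵢEᵢ) = 625/(2000×202×10³) + 625/(1975×110×10³) = 4.424×10⁻⁶ mm/N.
Hence P = δ_free / Σ(L/AE) = 2.31/4.424×10⁻⁶ = 522.2 kN (compressive).

P ≈ 522 kN (compressive)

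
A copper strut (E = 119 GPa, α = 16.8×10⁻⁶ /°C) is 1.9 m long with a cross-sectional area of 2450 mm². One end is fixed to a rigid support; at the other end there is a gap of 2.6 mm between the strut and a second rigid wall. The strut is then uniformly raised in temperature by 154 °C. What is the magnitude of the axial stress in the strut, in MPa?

σ ≈ 145 MPa (compressive)

If the wall were absent the strut would grow by αΔT L = 16.8×10⁻⁶ × 154 × 1900 = 4.916 mm.
This exceeds the 2.6 mm gap, so the wall pushes back. The portion of expansion that must be recovered elastically is δ_free − gap = 4.916 − 2.6 = 2.316 mm.
Compatibility: PL/(AE) = 2.316 mm, so σ = P/A = E × (2.316/1900) = 145 MPa.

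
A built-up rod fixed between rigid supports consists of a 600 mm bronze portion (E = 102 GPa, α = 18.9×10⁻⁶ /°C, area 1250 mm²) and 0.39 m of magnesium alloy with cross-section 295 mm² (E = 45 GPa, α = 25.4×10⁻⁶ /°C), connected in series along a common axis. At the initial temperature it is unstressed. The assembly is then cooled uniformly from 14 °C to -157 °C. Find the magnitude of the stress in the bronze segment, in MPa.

σ ≈ 85.3 MPa (tensile)

With the walls removed the bar would change length by δ_free = Σ αᵢΔT Lᵢ = 18.9×10⁻⁶×171×600 + 25.4×10⁻⁶×171×390 = 3.633 mm.
The rigid supports impose zero overall length change; the single axial force P common to all segments must satisfy P Σ Lᵢ/(AᵢEᵢ) = δ_free.
Σ Lᵢ/(AᵢEᵢ) = 600/(1250×102×10³) + 390/(295×45×10³) = 3.408×10⁻⁵ mm/N.
Hence P = δ_free / Σ(L/AE) = 3.633/3.408×10⁻⁵ = 106.6 kN (tensile).
σ_{bronze} = P / A = 106600 / 1250 = 85.27 MPa.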